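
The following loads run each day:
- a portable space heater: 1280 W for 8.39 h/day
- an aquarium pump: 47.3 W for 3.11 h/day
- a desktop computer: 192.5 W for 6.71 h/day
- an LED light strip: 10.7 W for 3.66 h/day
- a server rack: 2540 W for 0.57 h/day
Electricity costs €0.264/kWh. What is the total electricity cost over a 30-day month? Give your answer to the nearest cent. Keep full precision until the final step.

€108.23

portable space heater: 1280 W × 8.39 h × 30 d = 322,176 Wh = 322.2 kWh
aquarium pump: 47.3 W × 3.11 h × 30 d = 4,413 Wh = 4.413 kWh
desktop computer: 192.5 W × 6.71 h × 30 d = 38,750 Wh = 38.75 kWh
LED light strip: 10.7 W × 3.66 h × 30 d = 1,175 Wh = 1.175 kWh
server rack: 2540 W × 0.57 h × 30 d = 43,434 Wh = 43.43 kWh
Total energy = 322.2 + 4.413 + 38.75 + 1.175 + 43.43 = 409.9 kWh
Cost = 409.9 kWh × €0.264 = €108.23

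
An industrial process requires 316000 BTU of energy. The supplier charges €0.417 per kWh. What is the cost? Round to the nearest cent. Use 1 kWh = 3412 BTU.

€38.62

316000 BTU × (0.00029308 kWh/BTU) = 92.61 kWh
Cost = 92.61 kWh × €0.417/kWh = €38.62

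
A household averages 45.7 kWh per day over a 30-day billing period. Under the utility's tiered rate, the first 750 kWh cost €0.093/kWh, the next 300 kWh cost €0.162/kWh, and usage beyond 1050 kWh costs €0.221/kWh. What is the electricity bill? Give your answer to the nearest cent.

Usage = 45.7 kWh/day × 30 days = 1371 kWh
First 750 kWh × €0.093 = €69.75
Next 300 kWh × €0.162 = €48.60
Remaining 321 kWh × €0.221 = €70.94
Total = €189.29

€189.29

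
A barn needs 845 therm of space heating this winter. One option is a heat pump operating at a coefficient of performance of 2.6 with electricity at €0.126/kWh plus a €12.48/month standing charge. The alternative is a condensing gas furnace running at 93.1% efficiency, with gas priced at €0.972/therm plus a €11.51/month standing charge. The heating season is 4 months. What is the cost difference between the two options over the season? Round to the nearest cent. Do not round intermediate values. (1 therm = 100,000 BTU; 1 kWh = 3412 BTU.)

Heat load = 845 therm × 100,000 = 84,500,000 BTU
Gas: input = 84,500,000 / 0.931 = 90,762,621 BTU = 907.6 therm → 907.6 × €0.972 = €882.21; + 4 × €11.51 standing = €928.25
Heat pump: 84,500,000 BTU / 3412 = 24,770 kWh heat; / 2.6 = 9,525 kWh in → × €0.126 = €1,200.18; + 4 × €12.48 standing = €1,250.10
Difference = |€928.25 − €1,250.10| = €321.84

€321.84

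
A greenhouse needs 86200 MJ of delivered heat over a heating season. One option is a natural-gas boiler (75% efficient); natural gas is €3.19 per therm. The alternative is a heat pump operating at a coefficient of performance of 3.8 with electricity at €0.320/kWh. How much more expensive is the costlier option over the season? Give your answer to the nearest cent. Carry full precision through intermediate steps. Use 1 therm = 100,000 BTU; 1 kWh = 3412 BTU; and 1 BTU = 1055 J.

€1458.67

Heat load = 86200 MJ = 86,200,000,000 J / 1055 = 81,706,161 BTU
Gas: input = 81,706,161 / 0.75 = 108,941,548 BTU = 1,089 therm → 1,089 × €3.19 = €3,475.24
Heat pump: 81,706,161 BTU / 3412 = 23,950 kWh heat; / 3.8 = 6,302 kWh in → × €0.320 = €2,016.56
Difference = |€3,475.24 − €2,016.56| = €1,458.67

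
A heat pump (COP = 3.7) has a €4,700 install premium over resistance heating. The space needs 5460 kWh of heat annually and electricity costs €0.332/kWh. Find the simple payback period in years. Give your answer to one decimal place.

3.6 years

Resistance: 5460 kWh × €0.332 = €1,812.72/yr
Heat pump: 5460 / 3.7 = 1476 kWh in → × €0.332 = €489.92/yr
Annual savings = €1,322.80
Payback = €4,700 / €1,322.80 = 3.55 years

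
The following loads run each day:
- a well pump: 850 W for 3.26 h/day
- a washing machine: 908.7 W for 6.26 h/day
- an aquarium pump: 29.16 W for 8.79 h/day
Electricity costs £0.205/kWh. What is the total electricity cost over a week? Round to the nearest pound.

well pump: 850 W × 3.26 h × 7 d = 19,397 Wh = 19.4 kWh
washing machine: 908.7 W × 6.26 h × 7 d = 39,819 Wh = 39.82 kWh
aquarium pump: 29.16 W × 8.79 h × 7 d = 1,794 Wh = 1.794 kWh
Total energy = 19.4 + 39.82 + 1.794 = 61.01 kWh
Cost = 61.01 kWh × £0.205 = £12.51 ≈ £13

£13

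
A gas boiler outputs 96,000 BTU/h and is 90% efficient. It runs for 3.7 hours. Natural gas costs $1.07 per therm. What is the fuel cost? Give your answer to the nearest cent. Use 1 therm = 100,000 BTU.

$4.22

Heat delivered = 96,000 BTU/h × 3.7 h = 355,200 BTU
Gas input = 355,200 / 0.90 = 394,667 BTU
= 394,667 / 100,000 = 3.947 therm
Cost = 3.947 × $1.07/therm = $4.22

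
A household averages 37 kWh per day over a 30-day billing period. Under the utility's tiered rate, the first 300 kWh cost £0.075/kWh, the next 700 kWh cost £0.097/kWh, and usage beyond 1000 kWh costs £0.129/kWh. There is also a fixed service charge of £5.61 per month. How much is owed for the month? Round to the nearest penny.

Usage = 37 kWh/day × 30 days = 1110 kWh
First 300 kWh × £0.075 = £22.50
Next 700 kWh × £0.097 = £67.90
Remaining 110 kWh × £0.129 = £14.19
Energy charge = £104.59; + service £5.61 = £110.20

£110.20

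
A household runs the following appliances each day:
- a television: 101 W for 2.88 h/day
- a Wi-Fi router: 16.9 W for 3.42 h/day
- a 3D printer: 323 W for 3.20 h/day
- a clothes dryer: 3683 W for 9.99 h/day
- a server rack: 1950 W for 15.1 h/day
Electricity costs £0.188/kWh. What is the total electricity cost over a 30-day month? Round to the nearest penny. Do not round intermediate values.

£381.38

television: 101 W × 2.88 h × 30 d = 8,726 Wh = 8.726 kWh
Wi-Fi router: 16.9 W × 3.42 h × 30 d = 1,734 Wh = 1.734 kWh
3D printer: 323 W × 3.20 h × 30 d = 31,008 Wh = 31.01 kWh
clothes dryer: 3683 W × 9.99 h × 30 d = 1,103,795 Wh = 1,104 kWh
server rack: 1950 W × 15.1 h × 30 d = 883,350 Wh = 883.4 kWh
Total energy = 8.726 + 1.734 + 31.01 + 1,104 + 883.4 = 2,029 kWh
Cost = 2,029 kWh × £0.188 = £381.38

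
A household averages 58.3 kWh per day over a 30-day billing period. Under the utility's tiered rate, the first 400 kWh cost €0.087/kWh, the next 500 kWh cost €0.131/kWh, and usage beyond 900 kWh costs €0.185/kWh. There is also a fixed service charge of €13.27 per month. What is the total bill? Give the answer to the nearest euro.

Usage = 58.3 kWh/day × 30 days = 1749 kWh
First 400 kWh × €0.087 = €34.80
Next 500 kWh × €0.131 = €65.50
Remaining 849 kWh × €0.185 = €157.06
Energy charge = €257.37; + service €13.27 = €270.63 ≈ €271

€271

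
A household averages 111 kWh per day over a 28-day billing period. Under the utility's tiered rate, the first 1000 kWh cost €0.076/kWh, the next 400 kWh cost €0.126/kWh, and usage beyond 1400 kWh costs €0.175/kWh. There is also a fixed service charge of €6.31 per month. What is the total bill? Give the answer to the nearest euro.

Usage = 111 kWh/day × 28 days = 3108 kWh
First 1000 kWh × €0.076 = €76.00
Next 400 kWh × €0.126 = €50.40
Remaining 1708 kWh × €0.175 = €298.90
Energy charge = €425.30; + service €6.31 = €431.61 ≈ €432

€432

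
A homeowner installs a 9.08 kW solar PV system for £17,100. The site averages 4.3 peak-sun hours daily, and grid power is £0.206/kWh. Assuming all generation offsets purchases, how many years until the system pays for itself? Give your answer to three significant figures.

5.82 years

Daily generation = 9.08 kW × 4.3 h = 39.04 kWh
Annual generation = 39.04 × 365 = 14251 kWh
Annual savings = 14251 × £0.206 = £2,935.72
Payback = £17,100 / £2,935.72 = 5.82 years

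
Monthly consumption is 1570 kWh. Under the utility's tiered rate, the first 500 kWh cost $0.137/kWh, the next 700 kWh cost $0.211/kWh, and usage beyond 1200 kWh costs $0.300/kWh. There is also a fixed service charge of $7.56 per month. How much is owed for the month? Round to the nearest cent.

$334.76

First 500 kWh × $0.137 = $68.50
Next 700 kWh × $0.211 = $147.70
Remaining 370 kWh × $0.300 = $111.00
Energy charge = $327.20; + service $7.56 = $334.76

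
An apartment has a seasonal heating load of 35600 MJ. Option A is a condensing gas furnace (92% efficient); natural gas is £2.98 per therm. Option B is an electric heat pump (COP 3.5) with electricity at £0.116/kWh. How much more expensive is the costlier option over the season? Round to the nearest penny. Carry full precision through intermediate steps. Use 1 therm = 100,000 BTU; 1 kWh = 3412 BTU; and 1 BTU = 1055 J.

Heat load = 35600 MJ = 35,600,000,000 J / 1055 = 33,744,076 BTU
Gas: input = 33,744,076 / 0.92 = 36,678,343 BTU = 366.8 therm → 366.8 × £2.98 = £1,093.01
Heat pump: 33,744,076 BTU / 3412 = 9,890 kWh heat; / 3.5 = 2,826 kWh in → × £0.116 = £327.78
Difference = |£1,093.01 − £327.78| = £765.24

£765.24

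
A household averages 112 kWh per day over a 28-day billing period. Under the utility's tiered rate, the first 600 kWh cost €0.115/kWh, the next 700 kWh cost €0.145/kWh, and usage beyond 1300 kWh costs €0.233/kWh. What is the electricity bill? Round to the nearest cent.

Usage = 112 kWh/day × 28 days = 3136 kWh
First 600 kWh × €0.115 = €69.00
Next 700 kWh × €0.145 = €101.50
Remaining 1836 kWh × €0.233 = €427.79
Total = €598.29

€598.29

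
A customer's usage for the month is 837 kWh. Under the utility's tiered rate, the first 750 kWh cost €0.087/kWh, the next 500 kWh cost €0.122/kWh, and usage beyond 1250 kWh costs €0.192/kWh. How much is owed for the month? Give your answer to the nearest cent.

First 750 kWh × €0.087 = €65.25
Next 87 kWh × €0.122 = €10.61
Remaining tier: 0 kWh (not reached)
Total = €75.86

€75.86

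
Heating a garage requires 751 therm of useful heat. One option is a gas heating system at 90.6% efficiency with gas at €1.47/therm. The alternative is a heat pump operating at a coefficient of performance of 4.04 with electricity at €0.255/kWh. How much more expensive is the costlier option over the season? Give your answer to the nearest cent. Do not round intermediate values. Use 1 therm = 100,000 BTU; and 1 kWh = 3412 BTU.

€170.77

Heat load = 751 therm × 100,000 = 75,100,000 BTU
Gas: input = 75,100,000 / 0.906 = 82,891,832 BTU = 828.9 therm → 828.9 × €1.47 = €1,218.51
Heat pump: 75,100,000 BTU / 3412 = 22,010 kWh heat; / 4.04 = 5,448 kWh in → × €0.255 = €1,389.28
Difference = |€1,218.51 − €1,389.28| = €170.77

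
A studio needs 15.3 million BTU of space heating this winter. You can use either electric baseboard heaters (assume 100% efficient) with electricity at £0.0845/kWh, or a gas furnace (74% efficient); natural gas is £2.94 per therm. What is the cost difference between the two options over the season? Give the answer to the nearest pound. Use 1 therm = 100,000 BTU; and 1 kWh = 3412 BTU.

Heat load = 15.3 × 10⁶ BTU = 15,300,000 BTU
Gas: input = 15,300,000 / 0.74 = 20,675,676 BTU = 206.8 therm → 206.8 × £2.94 = £607.86
Electric: 15,300,000 BTU / 3412 = 4,484 kWh → × £0.0845 = £378.91
Difference = |£607.86 − £378.91| = £228.95 ≈ £229

£229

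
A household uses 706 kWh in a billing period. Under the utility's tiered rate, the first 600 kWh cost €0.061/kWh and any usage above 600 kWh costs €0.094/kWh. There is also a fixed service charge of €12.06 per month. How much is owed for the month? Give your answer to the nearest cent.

€58.62

First 600 kWh × €0.061 = €36.60
Remaining 106 kWh × €0.094 = €9.96
Energy charge = €46.56; + service €12.06 = €58.62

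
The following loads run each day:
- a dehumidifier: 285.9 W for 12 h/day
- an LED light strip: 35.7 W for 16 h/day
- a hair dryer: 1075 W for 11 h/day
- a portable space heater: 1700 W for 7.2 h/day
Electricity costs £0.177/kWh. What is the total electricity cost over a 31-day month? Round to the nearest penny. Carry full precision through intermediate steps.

£154.00

dehumidifier: 285.9 W × 12 h × 31 d = 106,355 Wh = 106.4 kWh
LED light strip: 35.7 W × 16 h × 31 d = 17,707 Wh = 17.71 kWh
hair dryer: 1075 W × 11 h × 31 d = 366,575 Wh = 366.6 kWh
portable space heater: 1700 W × 7.2 h × 31 d = 379,440 Wh = 379.4 kWh
Total energy = 106.4 + 17.71 + 366.6 + 379.4 = 870.1 kWh
Cost = 870.1 kWh × £0.177 = £154.00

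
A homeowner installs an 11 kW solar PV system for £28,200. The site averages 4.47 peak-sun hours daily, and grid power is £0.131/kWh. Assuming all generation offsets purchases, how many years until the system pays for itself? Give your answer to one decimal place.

Daily generation = 11 kW × 4.47 h = 49.17 kWh
Annual generation = 49.17 × 365 = 17947 kWh
Annual savings = 17947 × £0.131 = £2,351.06
Payback = £28,200 / £2,351.06 = 12 years

12.0 years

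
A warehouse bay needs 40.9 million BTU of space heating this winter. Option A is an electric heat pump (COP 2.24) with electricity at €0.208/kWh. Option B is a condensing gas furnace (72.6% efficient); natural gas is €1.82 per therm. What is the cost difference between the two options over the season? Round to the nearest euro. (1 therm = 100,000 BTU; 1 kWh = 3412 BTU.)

€88

Heat load = 40.9 × 10⁶ BTU = 40,900,000 BTU
Gas: input = 40,900,000 / 0.726 = 56,336,088 BTU = 563.4 therm → 563.4 × €1.82 = €1,025.32
Heat pump: 40,900,000 BTU / 3412 = 11,990 kWh heat; / 2.24 = 5,351 kWh in → × €0.208 = €1,113.09
Difference = |€1,025.32 − €1,113.09| = €87.77 ≈ €88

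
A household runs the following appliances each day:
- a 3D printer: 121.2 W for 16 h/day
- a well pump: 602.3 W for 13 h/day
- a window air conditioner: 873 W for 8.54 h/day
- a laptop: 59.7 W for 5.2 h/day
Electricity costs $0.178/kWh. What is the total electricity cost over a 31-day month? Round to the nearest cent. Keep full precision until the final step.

3D printer: 121.2 W × 16 h × 31 d = 60,115 Wh = 60.12 kWh
well pump: 602.3 W × 13 h × 31 d = 242,727 Wh = 242.7 kWh
window air conditioner: 873 W × 8.54 h × 31 d = 231,118 Wh = 231.1 kWh
laptop: 59.7 W × 5.2 h × 31 d = 9,624 Wh = 9.624 kWh
Total energy = 60.12 + 242.7 + 231.1 + 9.624 = 543.6 kWh
Cost = 543.6 kWh × $0.178 = $96.76

$96.76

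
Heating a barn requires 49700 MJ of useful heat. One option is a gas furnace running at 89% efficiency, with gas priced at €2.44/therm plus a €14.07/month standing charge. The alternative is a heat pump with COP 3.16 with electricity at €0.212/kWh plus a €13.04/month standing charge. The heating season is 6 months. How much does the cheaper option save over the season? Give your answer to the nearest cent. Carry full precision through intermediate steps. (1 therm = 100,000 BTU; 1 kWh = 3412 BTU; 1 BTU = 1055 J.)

€371.42

Heat load = 49700 MJ = 49,700,000,000 J / 1055 = 47,109,005 BTU
Gas: input = 47,109,005 / 0.89 = 52,931,466 BTU = 529.3 therm → 529.3 × €2.44 = €1,291.53; + 6 × €14.07 standing = €1,375.95
Heat pump: 47,109,005 BTU / 3412 = 13,810 kWh heat; / 3.16 = 4,369 kWh in → × €0.212 = €926.28; + 6 × €13.04 standing = €1,004.52
Difference = |€1,375.95 − €1,004.52| = €371.42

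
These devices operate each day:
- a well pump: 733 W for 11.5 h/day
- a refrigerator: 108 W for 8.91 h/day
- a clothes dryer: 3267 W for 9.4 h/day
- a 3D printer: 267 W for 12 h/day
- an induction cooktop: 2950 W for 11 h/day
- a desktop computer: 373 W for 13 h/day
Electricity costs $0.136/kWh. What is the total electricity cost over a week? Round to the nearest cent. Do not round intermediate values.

well pump: 733 W × 11.5 h × 7 d = 59,006 Wh = 59.01 kWh
refrigerator: 108 W × 8.91 h × 7 d = 6,736 Wh = 6.736 kWh
clothes dryer: 3267 W × 9.4 h × 7 d = 214,969 Wh = 215 kWh
3D printer: 267 W × 12 h × 7 d = 22,428 Wh = 22.43 kWh
induction cooktop: 2950 W × 11 h × 7 d = 227,150 Wh = 227.2 kWh
desktop computer: 373 W × 13 h × 7 d = 33,943 Wh = 33.94 kWh
Total energy = 59.01 + 6.736 + 215 + 22.43 + 227.2 + 33.94 = 564.2 kWh
Cost = 564.2 kWh × $0.136 = $76.74

$76.74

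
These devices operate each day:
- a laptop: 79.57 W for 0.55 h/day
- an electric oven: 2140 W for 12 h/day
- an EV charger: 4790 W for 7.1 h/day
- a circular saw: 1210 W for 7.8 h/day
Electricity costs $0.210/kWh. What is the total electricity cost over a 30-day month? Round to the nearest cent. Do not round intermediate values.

$435.78

laptop: 79.57 W × 0.55 h × 30 d = 1,313 Wh = 1.313 kWh
electric oven: 2140 W × 12 h × 30 d = 770,400 Wh = 770.4 kWh
EV charger: 4790 W × 7.1 h × 30 d = 1,020,270 Wh = 1,020 kWh
circular saw: 1210 W × 7.8 h × 30 d = 283,140 Wh = 283.1 kWh
Total energy = 1.313 + 770.4 + 1,020 + 283.1 = 2,075 kWh
Cost = 2,075 kWh × $0.210 = $435.78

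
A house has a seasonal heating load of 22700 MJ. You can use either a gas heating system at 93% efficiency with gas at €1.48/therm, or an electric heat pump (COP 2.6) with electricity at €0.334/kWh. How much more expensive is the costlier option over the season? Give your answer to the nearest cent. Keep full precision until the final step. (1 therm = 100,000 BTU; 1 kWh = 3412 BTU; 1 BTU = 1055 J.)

€467.68

Heat load = 22700 MJ = 22,700,000,000 J / 1055 = 21,516,588 BTU
Gas: input = 21,516,588 / 0.93 = 23,136,116 BTU = 231.4 therm → 231.4 × €1.48 = €342.41
Heat pump: 21,516,588 BTU / 3412 = 6,306 kWh heat; / 2.6 = 2,425 kWh in → × €0.334 = €810.10
Difference = |€342.41 − €810.10| = €467.68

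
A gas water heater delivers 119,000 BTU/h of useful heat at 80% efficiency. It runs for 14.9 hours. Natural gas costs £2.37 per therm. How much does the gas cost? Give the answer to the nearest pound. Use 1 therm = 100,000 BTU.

£53

Heat delivered = 119,000 BTU/h × 14.9 h = 1,773,100 BTU
Gas input = 1,773,100 / 0.80 = 2,216,375 BTU
= 2,216,375 / 100,000 = 22.16 therm
Cost = 22.16 × £2.37/therm = £52.53 ≈ £53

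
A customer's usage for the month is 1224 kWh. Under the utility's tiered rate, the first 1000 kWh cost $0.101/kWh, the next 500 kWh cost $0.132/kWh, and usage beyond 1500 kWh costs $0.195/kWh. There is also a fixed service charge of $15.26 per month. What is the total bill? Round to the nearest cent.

First 1000 kWh × $0.101 = $101.00
Next 224 kWh × $0.132 = $29.57
Remaining tier: 0 kWh (not reached)
Energy charge = $130.57; + service $15.26 = $145.83

$145.83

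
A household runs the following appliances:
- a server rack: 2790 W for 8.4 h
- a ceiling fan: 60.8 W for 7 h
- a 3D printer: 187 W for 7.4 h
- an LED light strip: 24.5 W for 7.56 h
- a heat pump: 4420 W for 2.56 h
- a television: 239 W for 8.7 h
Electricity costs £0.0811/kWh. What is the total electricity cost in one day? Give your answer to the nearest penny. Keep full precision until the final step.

£3.15

server rack: 2790 W × 8.4 h = 23,436 Wh = 23.44 kWh
ceiling fan: 60.8 W × 7 h = 426 Wh = 0.4256 kWh
3D printer: 187 W × 7.4 h = 1,384 Wh = 1.384 kWh
LED light strip: 24.5 W × 7.56 h = 185 Wh = 0.1852 kWh
heat pump: 4420 W × 2.56 h = 11,315 Wh = 11.32 kWh
television: 239 W × 8.7 h = 2,079 Wh = 2.079 kWh
Total energy = 23.44 + 0.4256 + 1.384 + 0.1852 + 11.32 + 2.079 = 38.83 kWh
Cost = 38.83 kWh × £0.0811 = £3.15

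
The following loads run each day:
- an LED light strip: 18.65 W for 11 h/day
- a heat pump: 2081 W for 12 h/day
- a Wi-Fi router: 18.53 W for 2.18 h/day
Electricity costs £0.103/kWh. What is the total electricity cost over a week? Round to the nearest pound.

LED light strip: 18.65 W × 11 h × 7 d = 1,436 Wh = 1.436 kWh
heat pump: 2081 W × 12 h × 7 d = 174,804 Wh = 174.8 kWh
Wi-Fi router: 18.53 W × 2.18 h × 7 d = 283 Wh = 0.2828 kWh
Total energy = 1.436 + 174.8 + 0.2828 = 176.5 kWh
Cost = 176.5 kWh × £0.103 = £18.18 ≈ £18

£18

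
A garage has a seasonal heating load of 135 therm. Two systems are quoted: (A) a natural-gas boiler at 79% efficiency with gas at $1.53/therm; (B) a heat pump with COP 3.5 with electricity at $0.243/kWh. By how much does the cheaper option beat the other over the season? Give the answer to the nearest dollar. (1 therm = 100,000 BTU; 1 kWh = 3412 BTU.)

$13

Heat load = 135 therm × 100,000 = 13,500,000 BTU
Gas: input = 13,500,000 / 0.79 = 17,088,608 BTU = 170.9 therm → 170.9 × $1.53 = $261.46
Heat pump: 13,500,000 BTU / 3412 = 3,957 kWh heat; / 3.5 = 1,130 kWh in → × $0.243 = $274.70
Difference = |$261.46 − $274.70| = $13.25 ≈ $13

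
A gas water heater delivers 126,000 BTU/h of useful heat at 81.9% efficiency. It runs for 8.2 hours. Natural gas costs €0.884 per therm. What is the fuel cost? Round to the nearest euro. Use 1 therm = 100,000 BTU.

Heat delivered = 126,000 BTU/h × 8.2 h = 1,033,200 BTU
Gas input = 1,033,200 / 0.819 = 1,261,538 BTU
= 1,261,538 / 100,000 = 12.62 therm
Cost = 12.62 × €0.884/therm = €11.15 ≈ €11

€11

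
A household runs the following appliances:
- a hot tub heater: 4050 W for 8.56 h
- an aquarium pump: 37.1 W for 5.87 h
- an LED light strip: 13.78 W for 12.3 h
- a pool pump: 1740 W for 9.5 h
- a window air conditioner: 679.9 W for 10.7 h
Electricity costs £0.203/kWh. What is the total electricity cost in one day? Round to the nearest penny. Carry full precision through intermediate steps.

hot tub heater: 4050 W × 8.56 h = 34,668 Wh = 34.67 kWh
aquarium pump: 37.1 W × 5.87 h = 218 Wh = 0.2178 kWh
LED light strip: 13.78 W × 12.3 h = 169 Wh = 0.1695 kWh
pool pump: 1740 W × 9.5 h = 16,530 Wh = 16.53 kWh
window air conditioner: 679.9 W × 10.7 h = 7,275 Wh = 7.275 kWh
Total energy = 34.67 + 0.2178 + 0.1695 + 16.53 + 7.275 = 58.86 kWh
Cost = 58.86 kWh × £0.203 = £11.95

£11.95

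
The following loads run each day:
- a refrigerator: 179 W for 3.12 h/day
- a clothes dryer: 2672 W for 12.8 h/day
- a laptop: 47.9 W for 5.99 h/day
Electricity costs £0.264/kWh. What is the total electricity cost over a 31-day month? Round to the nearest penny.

£286.82

refrigerator: 179 W × 3.12 h × 31 d = 17,313 Wh = 17.31 kWh
clothes dryer: 2672 W × 12.8 h × 31 d = 1,060,250 Wh = 1,060 kWh
laptop: 47.9 W × 5.99 h × 31 d = 8,895 Wh = 8.895 kWh
Total energy = 17.31 + 1,060 + 8.895 = 1,086 kWh
Cost = 1,086 kWh × £0.264 = £286.82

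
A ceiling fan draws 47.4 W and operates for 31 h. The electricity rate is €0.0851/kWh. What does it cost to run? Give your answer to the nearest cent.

€0.13

Energy = 47.4 W × 31 h = 1,469 Wh = 1.469 kWh
Cost = 1.469 kWh × €0.0851/kWh = €0.13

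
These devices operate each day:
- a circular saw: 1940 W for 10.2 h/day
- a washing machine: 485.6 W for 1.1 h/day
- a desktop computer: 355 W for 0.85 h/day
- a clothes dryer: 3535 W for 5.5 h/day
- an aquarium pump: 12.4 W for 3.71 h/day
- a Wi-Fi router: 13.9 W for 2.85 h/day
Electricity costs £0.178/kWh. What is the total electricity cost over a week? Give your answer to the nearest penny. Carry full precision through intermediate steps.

£50.03

circular saw: 1940 W × 10.2 h × 7 d = 138,516 Wh = 138.5 kWh
washing machine: 485.6 W × 1.1 h × 7 d = 3,739 Wh = 3.739 kWh
desktop computer: 355 W × 0.85 h × 7 d = 2,112 Wh = 2.112 kWh
clothes dryer: 3535 W × 5.5 h × 7 d = 136,098 Wh = 136.1 kWh
aquarium pump: 12.4 W × 3.71 h × 7 d = 322 Wh = 0.322 kWh
Wi-Fi router: 13.9 W × 2.85 h × 7 d = 277 Wh = 0.2773 kWh
Total energy = 138.5 + 3.739 + 2.112 + 136.1 + 0.322 + 0.2773 = 281.1 kWh
Cost = 281.1 kWh × £0.178 = £50.03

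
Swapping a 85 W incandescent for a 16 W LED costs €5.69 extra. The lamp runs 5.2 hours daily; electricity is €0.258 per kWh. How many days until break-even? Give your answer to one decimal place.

Power saved = 85 − 16 = 69 W
Daily energy saved = 69 W × 5.2 h = 358.8 Wh = 0.3588 kWh
Daily savings = 0.3588 × €0.258 = €0.0926
Payback = €5.69 / €0.0926 per day = 61.47 days

61.5 days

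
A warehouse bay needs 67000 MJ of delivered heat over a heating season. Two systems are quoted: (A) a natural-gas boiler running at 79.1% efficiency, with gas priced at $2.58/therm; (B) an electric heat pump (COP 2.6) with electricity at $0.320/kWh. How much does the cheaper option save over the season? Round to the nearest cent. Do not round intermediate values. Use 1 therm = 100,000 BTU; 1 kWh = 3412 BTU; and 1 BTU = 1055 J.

$219.41

Heat load = 67000 MJ = 67,000,000,000 J / 1055 = 63,507,109 BTU
Gas: input = 63,507,109 / 0.791 = 80,287,116 BTU = 802.9 therm → 802.9 × $2.58 = $2,071.41
Heat pump: 63,507,109 BTU / 3412 = 18,610 kWh heat; / 2.6 = 7,159 kWh in → × $0.320 = $2,290.81
Difference = |$2,071.41 − $2,290.81| = $219.41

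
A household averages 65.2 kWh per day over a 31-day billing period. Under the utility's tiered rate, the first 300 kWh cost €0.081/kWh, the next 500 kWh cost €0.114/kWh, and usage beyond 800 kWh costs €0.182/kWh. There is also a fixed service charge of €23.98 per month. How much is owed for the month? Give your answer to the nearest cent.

Usage = 65.2 kWh/day × 31 days = 2021.2 kWh
First 300 kWh × €0.081 = €24.30
Next 500 kWh × €0.114 = €57.00
Remaining 1221.2 kWh × €0.182 = €222.26
Energy charge = €303.56; + service €23.98 = €327.54

€327.54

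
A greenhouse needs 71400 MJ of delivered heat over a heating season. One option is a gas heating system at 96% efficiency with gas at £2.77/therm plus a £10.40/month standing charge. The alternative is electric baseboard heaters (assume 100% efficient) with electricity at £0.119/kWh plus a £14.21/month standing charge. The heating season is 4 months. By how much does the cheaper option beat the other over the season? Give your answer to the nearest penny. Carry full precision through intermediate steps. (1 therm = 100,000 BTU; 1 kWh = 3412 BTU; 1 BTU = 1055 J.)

Heat load = 71400 MJ = 71,400,000,000 J / 1055 = 67,677,725 BTU
Gas: input = 67,677,725 / 0.96 = 70,497,630 BTU = 705 therm → 705 × £2.77 = £1,952.78; + 4 × £10.40 standing = £1,994.38
Electric: 67,677,725 BTU / 3412 = 19,840 kWh → × £0.119 = £2,360.39; + 4 × £14.21 standing = £2,417.23
Difference = |£1,994.38 − £2,417.23| = £422.85

£422.85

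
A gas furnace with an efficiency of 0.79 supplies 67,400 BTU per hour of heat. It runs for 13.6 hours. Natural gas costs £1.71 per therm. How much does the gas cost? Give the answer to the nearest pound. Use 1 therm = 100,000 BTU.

£20

Heat delivered = 67,400 BTU/h × 13.6 h = 916,640 BTU
Gas input = 916,640 / 0.79 = 1,160,304 BTU
= 1,160,304 / 100,000 = 11.6 therm
Cost = 11.6 × £1.71/therm = £19.84 ≈ £20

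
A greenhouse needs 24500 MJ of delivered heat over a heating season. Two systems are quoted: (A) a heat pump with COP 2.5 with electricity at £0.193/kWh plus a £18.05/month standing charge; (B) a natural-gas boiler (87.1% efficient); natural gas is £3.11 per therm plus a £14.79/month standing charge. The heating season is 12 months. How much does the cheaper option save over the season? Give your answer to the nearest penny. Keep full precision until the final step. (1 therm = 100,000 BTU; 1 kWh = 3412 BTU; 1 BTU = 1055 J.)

Heat load = 24500 MJ = 24,500,000,000 J / 1055 = 23,222,749 BTU
Gas: input = 23,222,749 / 0.871 = 26,662,169 BTU = 266.6 therm → 266.6 × £3.11 = £829.19; + 12 × £14.79 standing = £1,006.67
Heat pump: 23,222,749 BTU / 3412 = 6,806 kWh heat; / 2.5 = 2,722 kWh in → × £0.193 = £525.44; + 12 × £18.05 standing = £742.04
Difference = |£1,006.67 − £742.04| = £264.63

£264.63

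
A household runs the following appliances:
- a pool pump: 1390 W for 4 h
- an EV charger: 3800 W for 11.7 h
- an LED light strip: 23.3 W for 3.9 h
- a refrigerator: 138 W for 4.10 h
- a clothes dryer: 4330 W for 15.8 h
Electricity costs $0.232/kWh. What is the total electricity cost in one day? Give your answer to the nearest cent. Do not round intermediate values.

$27.63

pool pump: 1390 W × 4 h = 5,560 Wh = 5.56 kWh
EV charger: 3800 W × 11.7 h = 44,460 Wh = 44.46 kWh
LED light strip: 23.3 W × 3.9 h = 91 Wh = 0.09087 kWh
refrigerator: 138 W × 4.10 h = 566 Wh = 0.5658 kWh
clothes dryer: 4330 W × 15.8 h = 68,414 Wh = 68.41 kWh
Total energy = 5.56 + 44.46 + 0.09087 + 0.5658 + 68.41 = 119.1 kWh
Cost = 119.1 kWh × $0.232 = $27.63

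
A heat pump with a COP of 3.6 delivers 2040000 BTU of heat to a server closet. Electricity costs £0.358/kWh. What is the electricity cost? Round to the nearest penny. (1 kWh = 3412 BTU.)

£59.46

Heat delivered = 2,040,000 BTU / 3412 = 597.9 kWh
Electrical input = 597.9 kWh / 3.6 = 166.1 kWh
Cost = 166.1 × £0.358/kWh = £59.46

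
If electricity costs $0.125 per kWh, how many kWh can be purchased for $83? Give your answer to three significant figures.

$83 / $0.125 per kWh = 664 kWh

664 kWh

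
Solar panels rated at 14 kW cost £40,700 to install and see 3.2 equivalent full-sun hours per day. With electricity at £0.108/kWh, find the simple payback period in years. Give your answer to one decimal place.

Daily generation = 14 kW × 3.2 h = 44.8 kWh
Annual generation = 44.8 × 365 = 16352 kWh
Annual savings = 16352 × £0.108 = £1,766.02
Payback = £40,700 / £1,766.02 = 23 years

23.0 years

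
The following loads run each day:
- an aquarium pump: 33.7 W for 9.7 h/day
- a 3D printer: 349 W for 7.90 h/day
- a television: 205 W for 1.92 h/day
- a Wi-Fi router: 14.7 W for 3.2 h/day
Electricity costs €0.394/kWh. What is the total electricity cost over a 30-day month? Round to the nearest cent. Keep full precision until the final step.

aquarium pump: 33.7 W × 9.7 h × 30 d = 9,807 Wh = 9.807 kWh
3D printer: 349 W × 7.90 h × 30 d = 82,713 Wh = 82.71 kWh
television: 205 W × 1.92 h × 30 d = 11,808 Wh = 11.81 kWh
Wi-Fi router: 14.7 W × 3.2 h × 30 d = 1,411 Wh = 1.411 kWh
Total energy = 9.807 + 82.71 + 11.81 + 1.411 = 105.7 kWh
Cost = 105.7 kWh × €0.394 = €41.66

€41.66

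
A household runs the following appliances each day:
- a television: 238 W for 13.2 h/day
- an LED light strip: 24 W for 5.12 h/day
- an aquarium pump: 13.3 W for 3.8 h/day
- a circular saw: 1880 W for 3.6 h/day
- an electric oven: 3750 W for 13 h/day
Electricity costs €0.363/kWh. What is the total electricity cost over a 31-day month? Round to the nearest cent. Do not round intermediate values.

television: 238 W × 13.2 h × 31 d = 97,390 Wh = 97.39 kWh
LED light strip: 24 W × 5.12 h × 31 d = 3,809 Wh = 3.809 kWh
aquarium pump: 13.3 W × 3.8 h × 31 d = 1,567 Wh = 1.567 kWh
circular saw: 1880 W × 3.6 h × 31 d = 209,808 Wh = 209.8 kWh
electric oven: 3750 W × 13 h × 31 d = 1,511,250 Wh = 1,511 kWh
Total energy = 97.39 + 3.809 + 1.567 + 209.8 + 1,511 = 1,824 kWh
Cost = 1,824 kWh × €0.363 = €662.05

€662.05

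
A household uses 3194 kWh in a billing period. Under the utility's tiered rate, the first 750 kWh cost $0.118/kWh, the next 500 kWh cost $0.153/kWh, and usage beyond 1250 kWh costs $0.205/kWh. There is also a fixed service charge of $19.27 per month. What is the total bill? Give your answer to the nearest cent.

First 750 kWh × $0.118 = $88.50
Next 500 kWh × $0.153 = $76.50
Remaining 1944 kWh × $0.205 = $398.52
Energy charge = $563.52; + service $19.27 = $582.79

$582.79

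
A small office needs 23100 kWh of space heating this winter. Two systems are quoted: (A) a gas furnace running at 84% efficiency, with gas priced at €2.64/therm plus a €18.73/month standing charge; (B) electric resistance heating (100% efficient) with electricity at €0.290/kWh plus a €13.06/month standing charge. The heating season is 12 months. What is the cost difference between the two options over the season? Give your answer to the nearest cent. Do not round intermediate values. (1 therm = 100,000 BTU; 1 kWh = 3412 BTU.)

€4153.85

Heat load = 23100 kWh × 3412 = 78,817,200 BTU
Gas: input = 78,817,200 / 0.84 = 93,830,000 BTU = 938.3 therm → 938.3 × €2.64 = €2,477.11; + 12 × €18.73 standing = €2,701.87
Electric: 78,817,200 BTU / 3412 = 23,100 kWh → × €0.290 = €6,699.00; + 12 × €13.06 standing = €6,855.72
Difference = |€2,701.87 − €6,855.72| = €4,153.85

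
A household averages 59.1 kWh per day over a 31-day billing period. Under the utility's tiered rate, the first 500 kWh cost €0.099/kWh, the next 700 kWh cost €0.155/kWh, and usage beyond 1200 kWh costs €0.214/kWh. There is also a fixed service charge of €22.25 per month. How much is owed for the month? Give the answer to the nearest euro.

€316

Usage = 59.1 kWh/day × 31 days = 1832.1 kWh
First 500 kWh × €0.099 = €49.50
Next 700 kWh × €0.155 = €108.50
Remaining 632.1 kWh × €0.214 = €135.27
Energy charge = €293.27; + service €22.25 = €315.52 ≈ €316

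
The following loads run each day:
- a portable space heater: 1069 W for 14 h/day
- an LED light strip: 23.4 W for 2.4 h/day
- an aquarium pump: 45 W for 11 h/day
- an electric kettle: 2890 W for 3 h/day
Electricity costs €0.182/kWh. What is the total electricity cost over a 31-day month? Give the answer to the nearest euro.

€136

portable space heater: 1069 W × 14 h × 31 d = 463,946 Wh = 463.9 kWh
LED light strip: 23.4 W × 2.4 h × 31 d = 1,741 Wh = 1.741 kWh
aquarium pump: 45 W × 11 h × 31 d = 15,345 Wh = 15.35 kWh
electric kettle: 2890 W × 3 h × 31 d = 268,770 Wh = 268.8 kWh
Total energy = 463.9 + 1.741 + 15.35 + 268.8 = 749.8 kWh
Cost = 749.8 kWh × €0.182 = €136.46 ≈ €136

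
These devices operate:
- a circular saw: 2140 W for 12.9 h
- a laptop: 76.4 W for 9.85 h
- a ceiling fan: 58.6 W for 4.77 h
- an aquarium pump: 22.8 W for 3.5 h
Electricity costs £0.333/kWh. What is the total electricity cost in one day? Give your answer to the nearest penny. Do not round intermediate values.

£9.56

circular saw: 2140 W × 12.9 h = 27,606 Wh = 27.61 kWh
laptop: 76.4 W × 9.85 h = 753 Wh = 0.7525 kWh
ceiling fan: 58.6 W × 4.77 h = 280 Wh = 0.2795 kWh
aquarium pump: 22.8 W × 3.5 h = 80 Wh = 0.0798 kWh
Total energy = 27.61 + 0.7525 + 0.2795 + 0.0798 = 28.72 kWh
Cost = 28.72 kWh × £0.333 = £9.56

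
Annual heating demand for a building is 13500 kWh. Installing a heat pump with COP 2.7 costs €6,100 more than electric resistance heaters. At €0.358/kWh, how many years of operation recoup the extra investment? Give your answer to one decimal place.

Resistance: 13500 kWh × €0.358 = €4,833.00/yr
Heat pump: 13500 / 2.7 = 5000 kWh in → × €0.358 = €1,790.00/yr
Annual savings = €3,043.00
Payback = €6,100 / €3,043.00 = 2 years

2.0 years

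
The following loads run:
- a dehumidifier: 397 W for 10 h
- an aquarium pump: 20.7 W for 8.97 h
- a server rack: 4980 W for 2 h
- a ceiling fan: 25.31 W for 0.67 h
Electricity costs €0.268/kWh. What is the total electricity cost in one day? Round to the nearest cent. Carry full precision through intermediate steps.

€3.79

dehumidifier: 397 W × 10 h = 3,970 Wh = 3.97 kWh
aquarium pump: 20.7 W × 8.97 h = 186 Wh = 0.1857 kWh
server rack: 4980 W × 2 h = 9,960 Wh = 9.96 kWh
ceiling fan: 25.31 W × 0.67 h = 17 Wh = 0.01696 kWh
Total energy = 3.97 + 0.1857 + 9.96 + 0.01696 = 14.13 kWh
Cost = 14.13 kWh × €0.268 = €3.79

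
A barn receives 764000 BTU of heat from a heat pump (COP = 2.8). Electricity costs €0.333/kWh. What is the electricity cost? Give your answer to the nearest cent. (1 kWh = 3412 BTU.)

€26.63

Heat delivered = 764,000 BTU / 3412 = 223.9 kWh
Electrical input = 223.9 kWh / 2.8 = 79.97 kWh
Cost = 79.97 × €0.333/kWh = €26.63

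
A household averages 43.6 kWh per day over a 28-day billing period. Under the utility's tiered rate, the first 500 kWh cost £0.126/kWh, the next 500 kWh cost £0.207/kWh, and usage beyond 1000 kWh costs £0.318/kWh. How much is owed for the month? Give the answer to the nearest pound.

Usage = 43.6 kWh/day × 28 days = 1220.8 kWh
First 500 kWh × £0.126 = £63.00
Next 500 kWh × £0.207 = £103.50
Remaining 220.8 kWh × £0.318 = £70.21
Total = £236.71 ≈ £237

£237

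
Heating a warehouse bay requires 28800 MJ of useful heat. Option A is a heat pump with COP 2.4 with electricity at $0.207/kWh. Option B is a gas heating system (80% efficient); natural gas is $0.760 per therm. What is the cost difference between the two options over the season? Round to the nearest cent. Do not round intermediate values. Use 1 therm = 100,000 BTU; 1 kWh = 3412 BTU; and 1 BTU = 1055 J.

Heat load = 28800 MJ = 28,800,000,000 J / 1055 = 27,298,578 BTU
Gas: input = 27,298,578 / 0.80 = 34,123,223 BTU = 341.2 therm → 341.2 × $0.760 = $259.34
Heat pump: 27,298,578 BTU / 3412 = 8,001 kWh heat; / 2.4 = 3,334 kWh in → × $0.207 = $690.07
Difference = |$259.34 − $690.07| = $430.73

$430.73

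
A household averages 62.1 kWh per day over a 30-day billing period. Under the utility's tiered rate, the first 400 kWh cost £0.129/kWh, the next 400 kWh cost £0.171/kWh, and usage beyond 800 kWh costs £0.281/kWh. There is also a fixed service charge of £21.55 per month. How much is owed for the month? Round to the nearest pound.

Usage = 62.1 kWh/day × 30 days = 1863 kWh
First 400 kWh × £0.129 = £51.60
Next 400 kWh × £0.171 = £68.40
Remaining 1063 kWh × £0.281 = £298.70
Energy charge = £418.70; + service £21.55 = £440.25 ≈ £440

£440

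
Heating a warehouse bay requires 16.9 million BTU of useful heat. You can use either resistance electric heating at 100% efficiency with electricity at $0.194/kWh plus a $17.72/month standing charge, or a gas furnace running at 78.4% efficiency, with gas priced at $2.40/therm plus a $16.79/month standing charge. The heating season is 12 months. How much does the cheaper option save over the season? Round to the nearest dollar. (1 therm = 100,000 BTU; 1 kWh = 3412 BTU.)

$455

Heat load = 16.9 × 10⁶ BTU = 16,900,000 BTU
Gas: input = 16,900,000 / 0.784 = 21,556,122 BTU = 215.6 therm → 215.6 × $2.40 = $517.35; + 12 × $16.79 standing = $718.83
Electric: 16,900,000 BTU / 3412 = 4,953 kWh → × $0.194 = $960.90; + 12 × $17.72 standing = $1,173.54
Difference = |$718.83 − $1,173.54| = $454.72 ≈ $455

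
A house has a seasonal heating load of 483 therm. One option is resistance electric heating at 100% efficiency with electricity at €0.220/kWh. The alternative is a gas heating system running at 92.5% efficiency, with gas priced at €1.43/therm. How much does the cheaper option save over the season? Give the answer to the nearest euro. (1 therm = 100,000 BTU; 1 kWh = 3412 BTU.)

€2368

Heat load = 483 therm × 100,000 = 48,300,000 BTU
Gas: input = 48,300,000 / 0.925 = 52,216,216 BTU = 522.2 therm → 522.2 × €1.43 = €746.69
Electric: 48,300,000 BTU / 3412 = 14,160 kWh → × €0.220 = €3,114.30
Difference = |€746.69 − €3,114.30| = €2,367.61 ≈ €2368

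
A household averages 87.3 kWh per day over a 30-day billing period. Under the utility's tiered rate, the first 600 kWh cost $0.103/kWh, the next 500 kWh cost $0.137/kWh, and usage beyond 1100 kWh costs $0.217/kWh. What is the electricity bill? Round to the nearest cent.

Usage = 87.3 kWh/day × 30 days = 2619 kWh
First 600 kWh × $0.103 = $61.80
Next 500 kWh × $0.137 = $68.50
Remaining 1519 kWh × $0.217 = $329.62
Total = $459.92

$459.92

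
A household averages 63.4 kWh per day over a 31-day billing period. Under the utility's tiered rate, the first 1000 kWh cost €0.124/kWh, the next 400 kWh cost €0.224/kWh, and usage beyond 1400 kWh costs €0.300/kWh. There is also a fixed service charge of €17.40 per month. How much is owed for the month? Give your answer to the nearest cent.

€400.62

Usage = 63.4 kWh/day × 31 days = 1965.4 kWh
First 1000 kWh × €0.124 = €124.00
Next 400 kWh × €0.224 = €89.60
Remaining 565.4 kWh × €0.300 = €169.62
Energy charge = €383.22; + service €17.40 = €400.62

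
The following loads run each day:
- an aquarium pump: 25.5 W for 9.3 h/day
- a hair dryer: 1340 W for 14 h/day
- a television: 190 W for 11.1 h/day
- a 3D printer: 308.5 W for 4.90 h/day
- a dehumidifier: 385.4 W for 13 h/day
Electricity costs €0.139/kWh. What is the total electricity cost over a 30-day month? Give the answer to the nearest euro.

aquarium pump: 25.5 W × 9.3 h × 30 d = 7,114 Wh = 7.114 kWh
hair dryer: 1340 W × 14 h × 30 d = 562,800 Wh = 562.8 kWh
television: 190 W × 11.1 h × 30 d = 63,270 Wh = 63.27 kWh
3D printer: 308.5 W × 4.90 h × 30 d = 45,350 Wh = 45.35 kWh
dehumidifier: 385.4 W × 13 h × 30 d = 150,306 Wh = 150.3 kWh
Total energy = 7.114 + 562.8 + 63.27 + 45.35 + 150.3 = 828.8 kWh
Cost = 828.8 kWh × €0.139 = €115.21 ≈ €115

€115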